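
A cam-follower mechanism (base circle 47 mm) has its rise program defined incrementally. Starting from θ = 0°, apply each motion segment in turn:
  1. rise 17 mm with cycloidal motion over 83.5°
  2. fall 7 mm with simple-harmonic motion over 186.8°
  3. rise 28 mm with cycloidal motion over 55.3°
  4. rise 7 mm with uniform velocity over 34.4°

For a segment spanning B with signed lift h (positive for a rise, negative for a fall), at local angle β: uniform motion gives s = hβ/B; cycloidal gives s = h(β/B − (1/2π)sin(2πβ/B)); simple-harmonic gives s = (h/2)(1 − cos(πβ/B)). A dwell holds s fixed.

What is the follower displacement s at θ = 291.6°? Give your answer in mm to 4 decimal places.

seg 1 [0°–83.5°] cycloidal, h=17: full span → s += 17 → s = 17.0000
seg 2 [83.5°–270.3°] simple-harmonic, h=-7: full span → s += -7 → s = 10.0000
seg 3 [270.3°–325.6°] cycloidal, h=28: θ=291.6° here. β=21.3, B=55.3. 28·(0.3852 − sin(2π·0.3852)/(2π)) = 7.8414 → s = 17.8414

17.8414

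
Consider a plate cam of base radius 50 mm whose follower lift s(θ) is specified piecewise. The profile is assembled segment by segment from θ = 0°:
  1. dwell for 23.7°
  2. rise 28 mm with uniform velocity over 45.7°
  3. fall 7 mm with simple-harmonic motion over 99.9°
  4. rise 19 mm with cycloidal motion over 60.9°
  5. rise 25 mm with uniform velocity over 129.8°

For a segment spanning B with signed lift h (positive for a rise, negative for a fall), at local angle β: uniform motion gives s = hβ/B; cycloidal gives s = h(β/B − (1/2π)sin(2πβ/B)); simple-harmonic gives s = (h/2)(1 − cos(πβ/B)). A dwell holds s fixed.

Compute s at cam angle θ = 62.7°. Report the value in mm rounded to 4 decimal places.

seg 1 [0°–23.7°] dwell: s stays 0.0000
seg 2 [23.7°–69.4°] uniform, h=28: θ=62.7° here. β=39, B=45.7. 28·39/45.7 = 23.8950 → s = 23.8950

23.8950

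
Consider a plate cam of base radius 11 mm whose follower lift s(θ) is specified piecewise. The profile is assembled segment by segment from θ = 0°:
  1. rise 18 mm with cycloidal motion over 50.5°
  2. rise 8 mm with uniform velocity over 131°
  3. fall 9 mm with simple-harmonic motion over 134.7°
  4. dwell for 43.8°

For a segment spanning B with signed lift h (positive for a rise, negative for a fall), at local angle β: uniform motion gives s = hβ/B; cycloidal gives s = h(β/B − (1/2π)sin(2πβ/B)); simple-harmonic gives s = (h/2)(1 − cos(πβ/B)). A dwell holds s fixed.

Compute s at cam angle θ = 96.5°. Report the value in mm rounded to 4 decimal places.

seg 1 [0°–50.5°] cycloidal, h=18: full span → s += 18 → s = 18.0000
seg 2 [50.5°–181.5°] uniform, h=8: θ=96.5° here. β=46, B=131. 8·46/131 = 2.8092 → s = 20.8092

20.8092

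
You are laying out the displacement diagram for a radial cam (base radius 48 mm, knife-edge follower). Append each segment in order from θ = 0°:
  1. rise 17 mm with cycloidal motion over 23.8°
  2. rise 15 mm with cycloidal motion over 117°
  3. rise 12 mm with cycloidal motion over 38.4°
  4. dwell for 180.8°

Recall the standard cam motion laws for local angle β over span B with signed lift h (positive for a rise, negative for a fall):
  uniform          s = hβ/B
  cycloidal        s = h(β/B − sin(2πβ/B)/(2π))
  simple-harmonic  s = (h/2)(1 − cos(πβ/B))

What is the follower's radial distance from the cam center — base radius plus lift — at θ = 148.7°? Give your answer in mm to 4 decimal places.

seg 1 [0°–23.8°] cycloidal, h=17: full span → s += 17 → s = 17.0000
seg 2 [23.8°–140.8°] cycloidal, h=15: full span → s += 15 → s = 32.0000
seg 3 [140.8°–179.2°] cycloidal, h=12: θ=148.7° here. β=7.9, B=38.4. 12·(0.2057 − sin(2π·0.2057)/(2π)) = 0.6323 → s = 32.6323
radial distance = base radius + s = 48 + 32.6323 = 80.6323

80.6323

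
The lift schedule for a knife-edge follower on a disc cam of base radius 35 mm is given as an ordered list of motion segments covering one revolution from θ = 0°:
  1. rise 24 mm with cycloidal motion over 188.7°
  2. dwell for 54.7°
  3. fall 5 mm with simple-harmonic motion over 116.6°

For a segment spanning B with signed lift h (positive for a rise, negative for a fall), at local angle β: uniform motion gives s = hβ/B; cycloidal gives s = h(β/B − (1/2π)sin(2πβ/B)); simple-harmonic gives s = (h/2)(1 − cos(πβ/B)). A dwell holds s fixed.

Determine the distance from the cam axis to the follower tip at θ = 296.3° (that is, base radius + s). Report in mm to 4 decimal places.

seg 1 [0°–188.7°] cycloidal, h=24: full span → s += 24 → s = 24.0000
seg 2 [188.7°–243.4°] dwell: s stays 24.0000
seg 3 [243.4°–360°] simple-harmonic, h=-5: θ=296.3° here. β=52.9, B=116.6. -5/2·(1 − cos(π·0.4537)) = -2.1375 → s = 21.8625
radial distance = base radius + s = 35 + 21.8625 = 56.8625

56.8625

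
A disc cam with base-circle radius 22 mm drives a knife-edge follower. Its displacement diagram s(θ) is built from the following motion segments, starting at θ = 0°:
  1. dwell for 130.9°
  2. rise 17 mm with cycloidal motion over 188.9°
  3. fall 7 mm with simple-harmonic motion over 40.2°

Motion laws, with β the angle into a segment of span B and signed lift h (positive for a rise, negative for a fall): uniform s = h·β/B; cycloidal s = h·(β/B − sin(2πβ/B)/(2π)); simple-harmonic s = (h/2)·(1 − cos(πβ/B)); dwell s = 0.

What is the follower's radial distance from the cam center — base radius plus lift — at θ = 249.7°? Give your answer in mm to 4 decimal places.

seg 1 [0°–130.9°] dwell: s stays 0.0000
seg 2 [130.9°–319.8°] cycloidal, h=17: θ=249.7° here. β=118.8, B=188.9. 17·(0.6289 − sin(2π·0.6289)/(2π)) = 12.6509 → s = 12.6509
radial distance = base radius + s = 22 + 12.6509 = 34.6509

34.6509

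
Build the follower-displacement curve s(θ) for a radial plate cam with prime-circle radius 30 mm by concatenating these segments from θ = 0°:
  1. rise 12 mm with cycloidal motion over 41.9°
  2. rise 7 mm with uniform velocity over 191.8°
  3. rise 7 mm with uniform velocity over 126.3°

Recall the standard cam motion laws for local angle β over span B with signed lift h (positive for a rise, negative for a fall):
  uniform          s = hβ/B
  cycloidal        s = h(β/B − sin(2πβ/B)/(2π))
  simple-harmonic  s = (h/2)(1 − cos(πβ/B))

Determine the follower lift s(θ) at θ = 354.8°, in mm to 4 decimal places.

seg 1 [0°–41.9°] cycloidal, h=12: full span → s += 12 → s = 12.0000
seg 2 [41.9°–233.7°] uniform, h=7: full span → s += 7 → s = 19.0000
seg 3 [233.7°–360°] uniform, h=7: θ=354.8° here. β=121.1, B=126.3. 7·121.1/126.3 = 6.7118 → s = 25.7118

25.7118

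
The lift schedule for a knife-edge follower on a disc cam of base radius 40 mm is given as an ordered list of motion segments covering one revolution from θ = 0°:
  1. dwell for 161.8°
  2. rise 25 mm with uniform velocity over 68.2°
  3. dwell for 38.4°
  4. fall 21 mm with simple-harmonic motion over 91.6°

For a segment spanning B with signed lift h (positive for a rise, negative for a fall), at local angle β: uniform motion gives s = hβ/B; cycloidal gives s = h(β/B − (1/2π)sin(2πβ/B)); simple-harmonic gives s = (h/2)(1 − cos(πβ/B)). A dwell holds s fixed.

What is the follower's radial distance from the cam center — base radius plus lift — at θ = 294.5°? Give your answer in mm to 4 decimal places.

seg 1 [0°–161.8°] dwell: s stays 0.0000
seg 2 [161.8°–230°] uniform, h=25: full span → s += 25 → s = 25.0000
seg 3 [230°–268.4°] dwell: s stays 25.0000
seg 4 [268.4°–360°] simple-harmonic, h=-21: θ=294.5° here. β=26.1, B=91.6. -21/2·(1 − cos(π·0.2849)) = -3.9333 → s = 21.0667
radial distance = base radius + s = 40 + 21.0667 = 61.0667

61.0667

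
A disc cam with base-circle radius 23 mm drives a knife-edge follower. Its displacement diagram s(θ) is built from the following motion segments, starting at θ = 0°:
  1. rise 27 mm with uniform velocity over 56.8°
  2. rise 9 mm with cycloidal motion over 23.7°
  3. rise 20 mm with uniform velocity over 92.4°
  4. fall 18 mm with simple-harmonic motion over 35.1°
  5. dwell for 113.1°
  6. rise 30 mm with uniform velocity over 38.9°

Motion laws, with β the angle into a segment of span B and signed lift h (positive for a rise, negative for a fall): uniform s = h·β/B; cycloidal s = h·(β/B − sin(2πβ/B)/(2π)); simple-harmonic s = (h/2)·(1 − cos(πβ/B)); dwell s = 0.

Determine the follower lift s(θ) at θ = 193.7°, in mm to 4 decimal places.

seg 1 [0°–56.8°] uniform, h=27: full span → s += 27 → s = 27.0000
seg 2 [56.8°–80.5°] cycloidal, h=9: full span → s += 9 → s = 36.0000
seg 3 [80.5°–172.9°] uniform, h=20: full span → s += 20 → s = 56.0000
seg 4 [172.9°–208°] simple-harmonic, h=-18: θ=193.7° here. β=20.8, B=35.1. -18/2·(1 − cos(π·0.5926)) = -11.5812 → s = 44.4188

44.4188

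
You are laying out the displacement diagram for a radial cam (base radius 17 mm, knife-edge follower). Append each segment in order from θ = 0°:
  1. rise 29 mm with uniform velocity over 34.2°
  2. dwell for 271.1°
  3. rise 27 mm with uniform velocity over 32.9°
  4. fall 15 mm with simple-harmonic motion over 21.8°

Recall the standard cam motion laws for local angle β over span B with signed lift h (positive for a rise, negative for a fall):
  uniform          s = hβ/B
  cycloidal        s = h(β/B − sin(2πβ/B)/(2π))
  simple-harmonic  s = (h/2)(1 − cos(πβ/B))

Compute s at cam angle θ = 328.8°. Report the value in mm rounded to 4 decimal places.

seg 1 [0°–34.2°] uniform, h=29: full span → s += 29 → s = 29.0000
seg 2 [34.2°–305.3°] dwell: s stays 29.0000
seg 3 [305.3°–338.2°] uniform, h=27: θ=328.8° here. β=23.5, B=32.9. 27·23.5/32.9 = 19.2857 → s = 48.2857

48.2857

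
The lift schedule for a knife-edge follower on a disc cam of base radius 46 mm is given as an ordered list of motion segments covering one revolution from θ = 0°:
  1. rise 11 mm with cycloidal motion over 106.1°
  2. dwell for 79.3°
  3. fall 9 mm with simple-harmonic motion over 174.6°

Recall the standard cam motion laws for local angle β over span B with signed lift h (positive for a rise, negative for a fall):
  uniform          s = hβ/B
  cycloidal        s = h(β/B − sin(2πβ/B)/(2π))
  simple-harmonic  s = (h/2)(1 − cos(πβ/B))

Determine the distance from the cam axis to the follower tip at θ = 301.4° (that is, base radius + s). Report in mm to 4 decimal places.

seg 1 [0°–106.1°] cycloidal, h=11: full span → s += 11 → s = 11.0000
seg 2 [106.1°–185.4°] dwell: s stays 11.0000
seg 3 [185.4°–360°] simple-harmonic, h=-9: θ=301.4° here. β=116, B=174.6. -9/2·(1 − cos(π·0.6644)) = -6.7219 → s = 4.2781
radial distance = base radius + s = 46 + 4.2781 = 50.2781

50.2781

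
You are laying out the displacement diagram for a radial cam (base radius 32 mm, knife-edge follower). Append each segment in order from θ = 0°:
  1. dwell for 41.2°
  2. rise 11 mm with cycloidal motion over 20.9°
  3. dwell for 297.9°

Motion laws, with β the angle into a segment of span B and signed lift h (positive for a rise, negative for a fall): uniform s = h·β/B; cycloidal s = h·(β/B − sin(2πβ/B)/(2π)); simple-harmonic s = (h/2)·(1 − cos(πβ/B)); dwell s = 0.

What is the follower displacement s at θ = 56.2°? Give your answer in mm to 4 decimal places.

seg 1 [0°–41.2°] dwell: s stays 0.0000
seg 2 [41.2°–62.1°] cycloidal, h=11: θ=56.2° here. β=15, B=20.9. 11·(0.7177 − sin(2π·0.7177)/(2π)) = 9.6095 → s = 9.6095

9.6095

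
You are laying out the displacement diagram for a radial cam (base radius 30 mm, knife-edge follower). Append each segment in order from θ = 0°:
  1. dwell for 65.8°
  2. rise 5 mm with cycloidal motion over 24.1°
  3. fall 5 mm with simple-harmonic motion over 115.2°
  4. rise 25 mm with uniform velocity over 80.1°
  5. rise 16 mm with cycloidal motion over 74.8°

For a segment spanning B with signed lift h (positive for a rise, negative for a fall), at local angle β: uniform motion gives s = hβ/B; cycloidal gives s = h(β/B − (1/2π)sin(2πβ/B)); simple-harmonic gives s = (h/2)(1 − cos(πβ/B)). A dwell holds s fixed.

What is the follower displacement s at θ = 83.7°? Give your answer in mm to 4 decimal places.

seg 1 [0°–65.8°] dwell: s stays 0.0000
seg 2 [65.8°–89.9°] cycloidal, h=5: θ=83.7° here. β=17.9, B=24.1. 5·(0.7427 − sin(2π·0.7427)/(2π)) = 4.5086 → s = 4.5086

4.5086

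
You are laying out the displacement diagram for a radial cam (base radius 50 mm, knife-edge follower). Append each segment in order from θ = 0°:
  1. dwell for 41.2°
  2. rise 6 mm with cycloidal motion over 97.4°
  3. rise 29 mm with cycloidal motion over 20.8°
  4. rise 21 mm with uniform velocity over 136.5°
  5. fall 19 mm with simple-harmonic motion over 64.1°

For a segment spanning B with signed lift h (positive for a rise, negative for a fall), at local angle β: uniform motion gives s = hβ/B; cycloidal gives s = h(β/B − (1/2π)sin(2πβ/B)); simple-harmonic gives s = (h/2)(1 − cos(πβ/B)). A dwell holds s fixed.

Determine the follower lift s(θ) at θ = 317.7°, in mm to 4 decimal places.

seg 1 [0°–41.2°] dwell: s stays 0.0000
seg 2 [41.2°–138.6°] cycloidal, h=6: full span → s += 6 → s = 6.0000
seg 3 [138.6°–159.4°] cycloidal, h=29: full span → s += 29 → s = 35.0000
seg 4 [159.4°–295.9°] uniform, h=21: full span → s += 21 → s = 56.0000
seg 5 [295.9°–360°] simple-harmonic, h=-19: θ=317.7° here. β=21.8, B=64.1. -19/2·(1 − cos(π·0.3401)) = -4.9258 → s = 51.0742

51.0742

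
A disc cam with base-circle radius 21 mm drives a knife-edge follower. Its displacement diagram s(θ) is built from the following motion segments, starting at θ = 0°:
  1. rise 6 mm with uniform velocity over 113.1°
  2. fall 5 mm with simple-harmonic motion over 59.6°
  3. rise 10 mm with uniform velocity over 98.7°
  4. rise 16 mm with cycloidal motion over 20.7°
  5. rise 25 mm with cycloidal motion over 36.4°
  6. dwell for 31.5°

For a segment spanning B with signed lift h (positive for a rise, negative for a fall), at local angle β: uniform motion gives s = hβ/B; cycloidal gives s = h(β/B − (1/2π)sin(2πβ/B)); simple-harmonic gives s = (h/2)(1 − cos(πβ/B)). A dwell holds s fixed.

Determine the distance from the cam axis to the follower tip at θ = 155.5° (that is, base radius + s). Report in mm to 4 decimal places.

seg 1 [0°–113.1°] uniform, h=6: full span → s += 6 → s = 6.0000
seg 2 [113.1°–172.7°] simple-harmonic, h=-5: θ=155.5° here. β=42.4, B=59.6. -5/2·(1 − cos(π·0.7114)) = -4.0410 → s = 1.9590
radial distance = base radius + s = 21 + 1.9590 = 22.9590

22.9590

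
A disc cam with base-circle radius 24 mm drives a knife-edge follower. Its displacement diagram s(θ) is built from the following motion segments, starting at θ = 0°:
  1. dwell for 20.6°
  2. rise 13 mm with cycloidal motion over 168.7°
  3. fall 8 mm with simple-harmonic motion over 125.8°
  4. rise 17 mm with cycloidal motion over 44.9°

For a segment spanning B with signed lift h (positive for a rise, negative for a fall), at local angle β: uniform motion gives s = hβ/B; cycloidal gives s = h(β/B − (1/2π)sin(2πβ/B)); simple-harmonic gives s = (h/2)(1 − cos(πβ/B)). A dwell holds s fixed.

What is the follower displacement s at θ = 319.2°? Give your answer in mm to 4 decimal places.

seg 1 [0°–20.6°] dwell: s stays 0.0000
seg 2 [20.6°–189.3°] cycloidal, h=13: full span → s += 13 → s = 13.0000
seg 3 [189.3°–315.1°] simple-harmonic, h=-8: full span → s += -8 → s = 5.0000
seg 4 [315.1°–360°] cycloidal, h=17: θ=319.2° here. β=4.1, B=44.9. 17·(0.0913 − sin(2π·0.0913)/(2π)) = 0.0838 → s = 5.0838

5.0838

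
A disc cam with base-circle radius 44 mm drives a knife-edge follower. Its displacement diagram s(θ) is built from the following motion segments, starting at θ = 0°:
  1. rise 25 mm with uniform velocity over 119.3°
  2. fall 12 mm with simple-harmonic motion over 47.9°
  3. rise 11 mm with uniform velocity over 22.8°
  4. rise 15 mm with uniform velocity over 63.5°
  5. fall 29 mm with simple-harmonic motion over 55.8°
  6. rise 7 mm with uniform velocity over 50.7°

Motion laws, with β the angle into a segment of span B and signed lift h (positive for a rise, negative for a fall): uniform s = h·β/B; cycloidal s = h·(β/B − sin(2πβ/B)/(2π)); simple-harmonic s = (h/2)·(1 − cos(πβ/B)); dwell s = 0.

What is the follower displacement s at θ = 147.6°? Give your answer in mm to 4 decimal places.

seg 1 [0°–119.3°] uniform, h=25: full span → s += 25 → s = 25.0000
seg 2 [119.3°–167.2°] simple-harmonic, h=-12: θ=147.6° here. β=28.3, B=47.9. -12/2·(1 − cos(π·0.5908)) = -7.6887 → s = 17.3113

17.3113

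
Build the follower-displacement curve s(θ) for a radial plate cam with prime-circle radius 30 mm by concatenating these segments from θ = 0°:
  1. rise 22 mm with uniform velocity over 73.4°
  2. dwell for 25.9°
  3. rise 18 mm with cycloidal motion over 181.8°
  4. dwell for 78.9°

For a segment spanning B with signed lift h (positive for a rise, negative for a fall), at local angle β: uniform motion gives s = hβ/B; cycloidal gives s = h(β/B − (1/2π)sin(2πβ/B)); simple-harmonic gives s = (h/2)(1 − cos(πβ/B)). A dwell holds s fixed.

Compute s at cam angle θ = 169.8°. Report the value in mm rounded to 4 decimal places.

seg 1 [0°–73.4°] uniform, h=22: full span → s += 22 → s = 22.0000
seg 2 [73.4°–99.3°] dwell: s stays 22.0000
seg 3 [99.3°–281.1°] cycloidal, h=18: θ=169.8° here. β=70.5, B=181.8. 18·(0.3878 − sin(2π·0.3878)/(2π)) = 5.1236 → s = 27.1236

27.1236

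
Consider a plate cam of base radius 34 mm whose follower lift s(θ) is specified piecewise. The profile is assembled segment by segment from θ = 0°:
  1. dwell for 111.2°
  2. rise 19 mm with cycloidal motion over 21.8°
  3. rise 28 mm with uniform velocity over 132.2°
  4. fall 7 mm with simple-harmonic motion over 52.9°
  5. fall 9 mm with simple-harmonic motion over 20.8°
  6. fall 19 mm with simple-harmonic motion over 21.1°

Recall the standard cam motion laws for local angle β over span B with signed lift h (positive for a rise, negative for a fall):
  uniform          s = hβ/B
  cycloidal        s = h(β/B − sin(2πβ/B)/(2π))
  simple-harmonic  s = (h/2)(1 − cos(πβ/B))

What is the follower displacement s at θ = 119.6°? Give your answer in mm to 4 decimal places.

seg 1 [0°–111.2°] dwell: s stays 0.0000
seg 2 [111.2°–133°] cycloidal, h=19: θ=119.6° here. β=8.4, B=21.8. 19·(0.3853 − sin(2π·0.3853)/(2π)) = 5.3259 → s = 5.3259

5.3259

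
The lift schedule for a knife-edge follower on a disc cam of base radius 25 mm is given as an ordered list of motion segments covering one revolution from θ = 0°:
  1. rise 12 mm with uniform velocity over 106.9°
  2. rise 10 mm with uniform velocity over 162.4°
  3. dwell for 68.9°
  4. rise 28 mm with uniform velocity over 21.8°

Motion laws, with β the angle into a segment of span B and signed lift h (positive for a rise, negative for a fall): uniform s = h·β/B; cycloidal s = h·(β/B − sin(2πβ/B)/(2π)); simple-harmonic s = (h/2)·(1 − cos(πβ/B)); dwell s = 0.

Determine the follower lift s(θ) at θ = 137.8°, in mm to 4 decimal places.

seg 1 [0°–106.9°] uniform, h=12: full span → s += 12 → s = 12.0000
seg 2 [106.9°–269.3°] uniform, h=10: θ=137.8° here. β=30.9, B=162.4. 10·30.9/162.4 = 1.9027 → s = 13.9027

13.9027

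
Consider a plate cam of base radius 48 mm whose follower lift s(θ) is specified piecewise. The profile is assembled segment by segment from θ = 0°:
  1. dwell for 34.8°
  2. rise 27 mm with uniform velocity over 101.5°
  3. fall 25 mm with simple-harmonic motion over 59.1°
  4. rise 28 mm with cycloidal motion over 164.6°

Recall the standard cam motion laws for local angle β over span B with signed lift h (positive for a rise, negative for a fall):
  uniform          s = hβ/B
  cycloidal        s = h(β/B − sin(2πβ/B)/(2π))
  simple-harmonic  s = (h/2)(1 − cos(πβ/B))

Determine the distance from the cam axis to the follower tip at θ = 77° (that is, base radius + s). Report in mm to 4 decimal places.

seg 1 [0°–34.8°] dwell: s stays 0.0000
seg 2 [34.8°–136.3°] uniform, h=27: θ=77° here. β=42.2, B=101.5. 27·42.2/101.5 = 11.2256 → s = 11.2256
radial distance = base radius + s = 48 + 11.2256 = 59.2256

59.2256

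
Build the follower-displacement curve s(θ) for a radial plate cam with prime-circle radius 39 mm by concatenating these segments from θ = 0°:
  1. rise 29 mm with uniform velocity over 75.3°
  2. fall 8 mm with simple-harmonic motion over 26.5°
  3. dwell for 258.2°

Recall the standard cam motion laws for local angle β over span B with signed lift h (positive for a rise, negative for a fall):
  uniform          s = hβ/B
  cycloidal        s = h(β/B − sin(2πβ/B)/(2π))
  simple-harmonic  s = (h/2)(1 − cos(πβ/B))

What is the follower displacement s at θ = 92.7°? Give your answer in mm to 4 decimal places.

seg 1 [0°–75.3°] uniform, h=29: full span → s += 29 → s = 29.0000
seg 2 [75.3°–101.8°] simple-harmonic, h=-8: θ=92.7° here. β=17.4, B=26.5. -8/2·(1 − cos(π·0.6566)) = -5.8895 → s = 23.1105

23.1105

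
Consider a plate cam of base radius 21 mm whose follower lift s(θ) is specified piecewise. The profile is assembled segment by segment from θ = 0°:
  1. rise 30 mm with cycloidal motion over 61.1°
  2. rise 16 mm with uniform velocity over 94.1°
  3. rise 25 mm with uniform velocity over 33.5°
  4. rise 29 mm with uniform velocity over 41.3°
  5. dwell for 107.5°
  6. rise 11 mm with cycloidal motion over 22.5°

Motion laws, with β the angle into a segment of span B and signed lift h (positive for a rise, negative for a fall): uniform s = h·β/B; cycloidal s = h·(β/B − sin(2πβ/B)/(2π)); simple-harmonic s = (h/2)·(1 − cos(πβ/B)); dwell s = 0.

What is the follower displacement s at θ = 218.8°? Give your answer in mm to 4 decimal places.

seg 1 [0°–61.1°] cycloidal, h=30: full span → s += 30 → s = 30.0000
seg 2 [61.1°–155.2°] uniform, h=16: full span → s += 16 → s = 46.0000
seg 3 [155.2°–188.7°] uniform, h=25: full span → s += 25 → s = 71.0000
seg 4 [188.7°–230°] uniform, h=29: θ=218.8° here. β=30.1, B=41.3. 29·30.1/41.3 = 21.1356 → s = 92.1356

92.1356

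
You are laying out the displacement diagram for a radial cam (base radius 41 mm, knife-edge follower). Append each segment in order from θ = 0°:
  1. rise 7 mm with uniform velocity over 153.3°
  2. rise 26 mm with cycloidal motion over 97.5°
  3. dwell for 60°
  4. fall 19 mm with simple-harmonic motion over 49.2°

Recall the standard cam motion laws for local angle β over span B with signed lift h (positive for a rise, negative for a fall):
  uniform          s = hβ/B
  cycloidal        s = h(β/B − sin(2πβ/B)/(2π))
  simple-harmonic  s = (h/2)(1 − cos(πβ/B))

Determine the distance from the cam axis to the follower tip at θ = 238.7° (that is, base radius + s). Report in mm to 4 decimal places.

seg 1 [0°–153.3°] uniform, h=7: full span → s += 7 → s = 7.0000
seg 2 [153.3°–250.8°] cycloidal, h=26: θ=238.7° here. β=85.4, B=97.5. 26·(0.8759 − sin(2π·0.8759)/(2π)) = 25.6828 → s = 32.6828
radial distance = base radius + s = 41 + 32.6828 = 73.6828

73.6828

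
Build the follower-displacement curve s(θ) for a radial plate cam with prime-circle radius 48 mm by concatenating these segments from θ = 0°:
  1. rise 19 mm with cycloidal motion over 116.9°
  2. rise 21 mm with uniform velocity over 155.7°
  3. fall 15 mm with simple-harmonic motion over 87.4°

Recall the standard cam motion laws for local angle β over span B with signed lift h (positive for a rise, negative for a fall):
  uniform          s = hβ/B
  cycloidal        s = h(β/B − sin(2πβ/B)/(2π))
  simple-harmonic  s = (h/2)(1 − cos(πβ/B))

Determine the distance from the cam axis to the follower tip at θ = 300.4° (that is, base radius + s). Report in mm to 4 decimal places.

seg 1 [0°–116.9°] cycloidal, h=19: full span → s += 19 → s = 19.0000
seg 2 [116.9°–272.6°] uniform, h=21: full span → s += 21 → s = 40.0000
seg 3 [272.6°–360°] simple-harmonic, h=-15: θ=300.4° here. β=27.8, B=87.4. -15/2·(1 − cos(π·0.3181)) = -3.4431 → s = 36.5569
radial distance = base radius + s = 48 + 36.5569 = 84.5569

84.5569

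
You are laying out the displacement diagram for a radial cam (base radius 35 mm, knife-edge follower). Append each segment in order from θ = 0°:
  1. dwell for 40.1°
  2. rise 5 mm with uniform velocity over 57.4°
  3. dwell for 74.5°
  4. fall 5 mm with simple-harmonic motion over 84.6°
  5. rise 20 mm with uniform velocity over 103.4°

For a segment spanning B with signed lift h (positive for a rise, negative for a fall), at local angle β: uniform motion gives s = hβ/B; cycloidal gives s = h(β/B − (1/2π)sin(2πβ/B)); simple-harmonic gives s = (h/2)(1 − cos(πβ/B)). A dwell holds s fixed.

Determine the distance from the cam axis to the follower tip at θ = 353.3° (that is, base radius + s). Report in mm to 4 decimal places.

seg 1 [0°–40.1°] dwell: s stays 0.0000
seg 2 [40.1°–97.5°] uniform, h=5: full span → s += 5 → s = 5.0000
seg 3 [97.5°–172°] dwell: s stays 5.0000
seg 4 [172°–256.6°] simple-harmonic, h=-5: full span → s += -5 → s = 0.0000
seg 5 [256.6°–360°] uniform, h=20: θ=353.3° here. β=96.7, B=103.4. 20·96.7/103.4 = 18.7041 → s = 18.7041
radial distance = base radius + s = 35 + 18.7041 = 53.7041

53.7041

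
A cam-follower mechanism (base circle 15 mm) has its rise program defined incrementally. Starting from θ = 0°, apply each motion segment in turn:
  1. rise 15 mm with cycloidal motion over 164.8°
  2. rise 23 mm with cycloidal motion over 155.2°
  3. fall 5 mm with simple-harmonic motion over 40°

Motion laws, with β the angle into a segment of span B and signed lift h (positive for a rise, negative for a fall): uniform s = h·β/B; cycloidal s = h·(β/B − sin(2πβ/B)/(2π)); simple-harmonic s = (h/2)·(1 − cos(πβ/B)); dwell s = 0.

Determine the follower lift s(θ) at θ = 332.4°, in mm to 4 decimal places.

seg 1 [0°–164.8°] cycloidal, h=15: full span → s += 15 → s = 15.0000
seg 2 [164.8°–320°] cycloidal, h=23: full span → s += 23 → s = 38.0000
seg 3 [320°–360°] simple-harmonic, h=-5: θ=332.4° here. β=12.4, B=40. -5/2·(1 − cos(π·0.3100)) = -1.0948 → s = 36.9052

36.9052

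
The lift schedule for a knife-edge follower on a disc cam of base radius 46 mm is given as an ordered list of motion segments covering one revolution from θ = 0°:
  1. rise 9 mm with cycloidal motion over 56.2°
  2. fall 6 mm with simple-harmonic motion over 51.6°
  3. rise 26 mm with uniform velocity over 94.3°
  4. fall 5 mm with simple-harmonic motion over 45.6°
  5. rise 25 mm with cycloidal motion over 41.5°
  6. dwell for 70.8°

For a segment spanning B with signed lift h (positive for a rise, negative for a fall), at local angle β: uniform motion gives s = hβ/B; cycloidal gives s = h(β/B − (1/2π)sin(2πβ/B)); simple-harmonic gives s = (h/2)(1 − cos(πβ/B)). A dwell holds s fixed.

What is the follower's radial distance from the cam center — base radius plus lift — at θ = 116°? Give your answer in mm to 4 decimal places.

seg 1 [0°–56.2°] cycloidal, h=9: full span → s += 9 → s = 9.0000
seg 2 [56.2°–107.8°] simple-harmonic, h=-6: full span → s += -6 → s = 3.0000
seg 3 [107.8°–202.1°] uniform, h=26: θ=116° here. β=8.2, B=94.3. 26·8.2/94.3 = 2.2609 → s = 5.2609
radial distance = base radius + s = 46 + 5.2609 = 51.2609

51.2609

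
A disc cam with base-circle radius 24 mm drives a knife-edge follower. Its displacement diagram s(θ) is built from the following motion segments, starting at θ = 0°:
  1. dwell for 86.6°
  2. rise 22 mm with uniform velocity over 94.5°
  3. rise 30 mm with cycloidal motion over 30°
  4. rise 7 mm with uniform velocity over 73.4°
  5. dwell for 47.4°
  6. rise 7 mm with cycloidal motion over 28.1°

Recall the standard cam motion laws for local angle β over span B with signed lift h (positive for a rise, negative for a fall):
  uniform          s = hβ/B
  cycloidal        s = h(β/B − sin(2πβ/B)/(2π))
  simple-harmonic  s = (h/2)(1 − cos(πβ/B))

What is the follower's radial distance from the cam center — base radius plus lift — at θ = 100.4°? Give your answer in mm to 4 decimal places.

seg 1 [0°–86.6°] dwell: s stays 0.0000
seg 2 [86.6°–181.1°] uniform, h=22: θ=100.4° here. β=13.8, B=94.5. 22·13.8/94.5 = 3.2127 → s = 3.2127
radial distance = base radius + s = 24 + 3.2127 = 27.2127

27.2127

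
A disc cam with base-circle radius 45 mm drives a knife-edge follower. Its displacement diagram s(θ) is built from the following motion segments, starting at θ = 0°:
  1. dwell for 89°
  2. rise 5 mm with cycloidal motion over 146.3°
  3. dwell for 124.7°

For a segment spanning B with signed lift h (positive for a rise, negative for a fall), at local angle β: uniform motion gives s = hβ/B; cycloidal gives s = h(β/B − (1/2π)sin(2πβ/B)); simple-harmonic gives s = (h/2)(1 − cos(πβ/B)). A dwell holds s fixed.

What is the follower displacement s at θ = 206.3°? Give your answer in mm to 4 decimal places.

seg 1 [0°–89°] dwell: s stays 0.0000
seg 2 [89°–235.3°] cycloidal, h=5: θ=206.3° here. β=117.3, B=146.3. 5·(0.8018 − sin(2π·0.8018)/(2π)) = 4.7629 → s = 4.7629

4.7629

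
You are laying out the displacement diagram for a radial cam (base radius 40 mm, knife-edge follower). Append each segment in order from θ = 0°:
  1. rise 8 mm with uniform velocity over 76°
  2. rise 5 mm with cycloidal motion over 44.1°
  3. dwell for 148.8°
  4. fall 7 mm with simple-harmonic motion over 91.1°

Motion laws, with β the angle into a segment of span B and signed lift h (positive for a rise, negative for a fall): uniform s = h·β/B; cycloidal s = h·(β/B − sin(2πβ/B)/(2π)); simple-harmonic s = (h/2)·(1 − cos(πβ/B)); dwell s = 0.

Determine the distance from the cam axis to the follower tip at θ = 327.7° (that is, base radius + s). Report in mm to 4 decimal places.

seg 1 [0°–76°] uniform, h=8: full span → s += 8 → s = 8.0000
seg 2 [76°–120.1°] cycloidal, h=5: full span → s += 5 → s = 13.0000
seg 3 [120.1°–268.9°] dwell: s stays 13.0000
seg 4 [268.9°–360°] simple-harmonic, h=-7: θ=327.7° here. β=58.8, B=91.1. -7/2·(1 − cos(π·0.6454)) = -5.0442 → s = 7.9558
radial distance = base radius + s = 40 + 7.9558 = 47.9558

47.9558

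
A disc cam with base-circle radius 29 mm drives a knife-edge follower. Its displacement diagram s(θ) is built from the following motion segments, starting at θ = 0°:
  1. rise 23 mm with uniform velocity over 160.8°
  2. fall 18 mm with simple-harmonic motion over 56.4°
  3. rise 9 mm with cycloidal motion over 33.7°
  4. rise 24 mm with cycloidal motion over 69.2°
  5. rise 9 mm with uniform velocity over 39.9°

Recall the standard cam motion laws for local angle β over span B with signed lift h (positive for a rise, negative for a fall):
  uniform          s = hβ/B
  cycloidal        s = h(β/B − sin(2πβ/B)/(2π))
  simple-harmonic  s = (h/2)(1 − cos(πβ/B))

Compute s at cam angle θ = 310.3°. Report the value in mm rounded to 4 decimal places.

seg 1 [0°–160.8°] uniform, h=23: full span → s += 23 → s = 23.0000
seg 2 [160.8°–217.2°] simple-harmonic, h=-18: full span → s += -18 → s = 5.0000
seg 3 [217.2°–250.9°] cycloidal, h=9: full span → s += 9 → s = 14.0000
seg 4 [250.9°–320.1°] cycloidal, h=24: θ=310.3° here. β=59.4, B=69.2. 24·(0.8584 − sin(2π·0.8584)/(2π)) = 23.5689 → s = 37.5689

37.5689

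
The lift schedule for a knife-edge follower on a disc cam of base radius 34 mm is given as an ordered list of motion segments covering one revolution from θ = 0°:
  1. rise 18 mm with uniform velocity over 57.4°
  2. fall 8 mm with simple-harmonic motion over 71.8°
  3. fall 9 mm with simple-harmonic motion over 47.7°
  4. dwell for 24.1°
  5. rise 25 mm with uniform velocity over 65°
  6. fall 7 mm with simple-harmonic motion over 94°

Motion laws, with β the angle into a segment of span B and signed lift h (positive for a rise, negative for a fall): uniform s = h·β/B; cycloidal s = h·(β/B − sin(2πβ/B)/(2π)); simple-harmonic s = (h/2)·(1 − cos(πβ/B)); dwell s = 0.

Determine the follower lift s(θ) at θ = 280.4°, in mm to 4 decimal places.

seg 1 [0°–57.4°] uniform, h=18: full span → s += 18 → s = 18.0000
seg 2 [57.4°–129.2°] simple-harmonic, h=-8: full span → s += -8 → s = 10.0000
seg 3 [129.2°–176.9°] simple-harmonic, h=-9: full span → s += -9 → s = 1.0000
seg 4 [176.9°–201°] dwell: s stays 1.0000
seg 5 [201°–266°] uniform, h=25: full span → s += 25 → s = 26.0000
seg 6 [266°–360°] simple-harmonic, h=-7: θ=280.4° here. β=14.4, B=94. -7/2·(1 − cos(π·0.1532)) = -0.3976 → s = 25.6024

25.6024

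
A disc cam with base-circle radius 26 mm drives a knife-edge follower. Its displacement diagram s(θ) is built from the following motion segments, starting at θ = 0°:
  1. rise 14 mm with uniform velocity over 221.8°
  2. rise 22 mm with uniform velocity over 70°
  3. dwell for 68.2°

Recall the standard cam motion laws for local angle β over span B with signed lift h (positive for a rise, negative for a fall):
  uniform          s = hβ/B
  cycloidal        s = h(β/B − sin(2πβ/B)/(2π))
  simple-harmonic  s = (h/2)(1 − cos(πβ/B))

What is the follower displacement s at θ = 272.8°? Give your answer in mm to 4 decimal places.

seg 1 [0°–221.8°] uniform, h=14: full span → s += 14 → s = 14.0000
seg 2 [221.8°–291.8°] uniform, h=22: θ=272.8° here. β=51, B=70. 22·51/70 = 16.0286 → s = 30.0286

30.0286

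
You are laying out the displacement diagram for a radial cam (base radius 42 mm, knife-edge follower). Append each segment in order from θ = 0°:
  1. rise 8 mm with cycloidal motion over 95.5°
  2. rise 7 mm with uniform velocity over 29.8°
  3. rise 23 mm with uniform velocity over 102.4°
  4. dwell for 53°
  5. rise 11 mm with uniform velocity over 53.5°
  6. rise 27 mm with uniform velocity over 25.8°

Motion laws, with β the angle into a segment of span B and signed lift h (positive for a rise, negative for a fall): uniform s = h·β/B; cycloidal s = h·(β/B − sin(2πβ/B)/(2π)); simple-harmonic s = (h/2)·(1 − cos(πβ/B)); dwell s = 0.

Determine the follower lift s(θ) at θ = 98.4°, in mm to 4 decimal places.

seg 1 [0°–95.5°] cycloidal, h=8: full span → s += 8 → s = 8.0000
seg 2 [95.5°–125.3°] uniform, h=7: θ=98.4° here. β=2.9, B=29.8. 7·2.9/29.8 = 0.6812 → s = 8.6812

8.6812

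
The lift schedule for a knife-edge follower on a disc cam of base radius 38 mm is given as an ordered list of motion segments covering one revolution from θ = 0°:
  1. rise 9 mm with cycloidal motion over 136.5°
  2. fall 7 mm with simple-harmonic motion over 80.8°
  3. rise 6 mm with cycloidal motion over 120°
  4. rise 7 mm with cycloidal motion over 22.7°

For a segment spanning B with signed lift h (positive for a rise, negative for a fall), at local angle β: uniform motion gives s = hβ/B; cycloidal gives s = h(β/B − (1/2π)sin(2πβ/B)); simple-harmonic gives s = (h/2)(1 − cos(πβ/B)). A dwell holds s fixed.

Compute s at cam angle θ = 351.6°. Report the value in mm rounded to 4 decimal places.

seg 1 [0°–136.5°] cycloidal, h=9: full span → s += 9 → s = 9.0000
seg 2 [136.5°–217.3°] simple-harmonic, h=-7: full span → s += -7 → s = 2.0000
seg 3 [217.3°–337.3°] cycloidal, h=6: full span → s += 6 → s = 8.0000
seg 4 [337.3°–360°] cycloidal, h=7: θ=351.6° here. β=14.3, B=22.7. 7·(0.6300 − sin(2π·0.6300)/(2π)) = 5.2216 → s = 13.2216

13.2216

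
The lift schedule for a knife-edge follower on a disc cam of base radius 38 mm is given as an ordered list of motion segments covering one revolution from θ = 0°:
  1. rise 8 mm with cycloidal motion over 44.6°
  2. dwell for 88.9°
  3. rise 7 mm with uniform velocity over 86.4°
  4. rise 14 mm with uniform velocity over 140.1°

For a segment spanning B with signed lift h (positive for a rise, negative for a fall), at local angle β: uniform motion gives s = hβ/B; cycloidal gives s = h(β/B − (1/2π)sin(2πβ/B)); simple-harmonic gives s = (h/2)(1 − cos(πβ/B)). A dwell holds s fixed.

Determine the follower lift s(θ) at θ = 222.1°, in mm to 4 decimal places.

seg 1 [0°–44.6°] cycloidal, h=8: full span → s += 8 → s = 8.0000
seg 2 [44.6°–133.5°] dwell: s stays 8.0000
seg 3 [133.5°–219.9°] uniform, h=7: full span → s += 7 → s = 15.0000
seg 4 [219.9°–360°] uniform, h=14: θ=222.1° here. β=2.2, B=140.1. 14·2.2/140.1 = 0.2198 → s = 15.2198

15.2198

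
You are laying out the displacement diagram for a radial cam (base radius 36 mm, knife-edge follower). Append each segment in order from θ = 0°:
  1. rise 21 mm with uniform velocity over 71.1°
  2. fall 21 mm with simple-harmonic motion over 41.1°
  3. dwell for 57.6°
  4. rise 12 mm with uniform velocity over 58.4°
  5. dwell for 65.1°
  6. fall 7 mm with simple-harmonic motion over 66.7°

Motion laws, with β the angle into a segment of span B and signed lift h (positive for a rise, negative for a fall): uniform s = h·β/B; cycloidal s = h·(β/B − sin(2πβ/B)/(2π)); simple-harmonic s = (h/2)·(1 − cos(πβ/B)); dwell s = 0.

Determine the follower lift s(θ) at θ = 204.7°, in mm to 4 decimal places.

seg 1 [0°–71.1°] uniform, h=21: full span → s += 21 → s = 21.0000
seg 2 [71.1°–112.2°] simple-harmonic, h=-21: full span → s += -21 → s = 0.0000
seg 3 [112.2°–169.8°] dwell: s stays 0.0000
seg 4 [169.8°–228.2°] uniform, h=12: θ=204.7° here. β=34.9, B=58.4. 12·34.9/58.4 = 7.1712 → s = 7.1712

7.1712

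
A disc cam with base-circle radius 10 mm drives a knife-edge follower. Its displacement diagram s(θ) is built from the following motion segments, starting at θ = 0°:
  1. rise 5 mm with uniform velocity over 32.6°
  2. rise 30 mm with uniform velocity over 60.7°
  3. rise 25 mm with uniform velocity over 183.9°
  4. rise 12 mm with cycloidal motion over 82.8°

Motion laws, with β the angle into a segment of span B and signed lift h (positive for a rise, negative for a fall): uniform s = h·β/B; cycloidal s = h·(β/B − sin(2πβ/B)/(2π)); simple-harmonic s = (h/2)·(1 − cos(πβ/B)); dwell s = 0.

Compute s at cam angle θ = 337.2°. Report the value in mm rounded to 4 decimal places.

seg 1 [0°–32.6°] uniform, h=5: full span → s += 5 → s = 5.0000
seg 2 [32.6°–93.3°] uniform, h=30: full span → s += 30 → s = 35.0000
seg 3 [93.3°–277.2°] uniform, h=25: full span → s += 25 → s = 60.0000
seg 4 [277.2°–360°] cycloidal, h=12: θ=337.2° here. β=60, B=82.8. 12·(0.7246 − sin(2π·0.7246)/(2π)) = 10.5813 → s = 70.5813

70.5813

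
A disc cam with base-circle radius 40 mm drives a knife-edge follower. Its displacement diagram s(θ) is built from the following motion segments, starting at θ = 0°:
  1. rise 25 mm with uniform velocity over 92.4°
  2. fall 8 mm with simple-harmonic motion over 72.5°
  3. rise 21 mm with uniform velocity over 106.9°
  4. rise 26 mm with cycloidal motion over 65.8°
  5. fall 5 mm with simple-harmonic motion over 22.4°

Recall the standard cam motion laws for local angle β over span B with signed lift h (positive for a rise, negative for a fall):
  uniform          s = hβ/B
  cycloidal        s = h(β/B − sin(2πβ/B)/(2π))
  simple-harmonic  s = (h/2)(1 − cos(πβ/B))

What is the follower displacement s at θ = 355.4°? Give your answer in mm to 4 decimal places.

seg 1 [0°–92.4°] uniform, h=25: full span → s += 25 → s = 25.0000
seg 2 [92.4°–164.9°] simple-harmonic, h=-8: full span → s += -8 → s = 17.0000
seg 3 [164.9°–271.8°] uniform, h=21: full span → s += 21 → s = 38.0000
seg 4 [271.8°–337.6°] cycloidal, h=26: full span → s += 26 → s = 64.0000
seg 5 [337.6°–360°] simple-harmonic, h=-5: θ=355.4° here. β=17.8, B=22.4. -5/2·(1 − cos(π·0.7946)) = -4.4975 → s = 59.5025

59.5025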